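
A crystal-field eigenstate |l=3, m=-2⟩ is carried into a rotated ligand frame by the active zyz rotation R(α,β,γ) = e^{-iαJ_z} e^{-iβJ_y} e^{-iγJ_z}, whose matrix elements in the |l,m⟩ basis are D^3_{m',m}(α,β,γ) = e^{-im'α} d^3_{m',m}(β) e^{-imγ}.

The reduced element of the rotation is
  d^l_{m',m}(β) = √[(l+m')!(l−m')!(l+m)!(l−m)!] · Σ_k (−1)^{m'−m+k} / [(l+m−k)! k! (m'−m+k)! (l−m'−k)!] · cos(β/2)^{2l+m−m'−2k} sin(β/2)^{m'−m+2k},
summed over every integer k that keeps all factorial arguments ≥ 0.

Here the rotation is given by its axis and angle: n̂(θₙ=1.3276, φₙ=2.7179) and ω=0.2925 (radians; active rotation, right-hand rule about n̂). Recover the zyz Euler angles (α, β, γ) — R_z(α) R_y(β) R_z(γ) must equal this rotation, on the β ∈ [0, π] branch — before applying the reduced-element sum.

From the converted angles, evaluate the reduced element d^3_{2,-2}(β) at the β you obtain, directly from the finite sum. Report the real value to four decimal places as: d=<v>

d=0.0020

Axis–angle → zyz. n̂ = (sinθₙcosφₙ, sinθₙsinφₙ, cosθₙ) = (-0.884752, +0.399031, +0.240806), ω = 0.2925.
R = I cosω + sinω [n̂]ₓ + (1−cosω) n̂n̂ᵀ gives
  R = [+0.990774, -0.084431, +0.106010; +0.054441, +0.964289, +0.259197; -0.124109, -0.251034, +0.959989]
β = atan2(√(R₁₃²+R₂₃²), R₃₃) = 0.283834; α = atan2(R₂₃, R₁₃) mod 2π = 1.182560; γ = atan2(R₃₂, −R₃₁) mod 2π = 5.171538
d^3_{2,-2}(β=0.2838) via the finite sum:
c=cos(0.283834/2)=0.989947, s=sin(0.283834/2)=0.141441; N=√[120·1·1·120]=120.000000
k∈{0,1} keeps every argument non-negative
  k=0: (−1)^4·120.0000/(24)·0.9899^2·0.1414^4 = +0.001961
  k=1: (−1)^5·120.0000/(120)·0.9899^0·0.1414^6 = -0.000008
d^3_{2,-2}(0.2838) = +0.001961 -0.000008 = +0.001953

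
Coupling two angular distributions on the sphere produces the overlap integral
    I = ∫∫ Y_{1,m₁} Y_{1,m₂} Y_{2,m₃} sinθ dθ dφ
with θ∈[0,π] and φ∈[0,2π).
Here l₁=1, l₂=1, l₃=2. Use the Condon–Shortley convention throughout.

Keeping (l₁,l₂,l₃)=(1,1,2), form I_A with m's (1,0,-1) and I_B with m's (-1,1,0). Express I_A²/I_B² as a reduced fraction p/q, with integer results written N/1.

Same 1,1,2: normalisation and zero-m 3j drop out of the ratio.
A: Δ: 0! 2! 2! / 5! → 1/30; sum: t=0:+1/2 = 1/2; 3j²(1 1 2; 1 0 -1) = Δ·Π!·Σ² = 1/10  (sign -1)
B: Δ: 0! 2! 2! / 5! → 1/30; sum: t=0:+1/4 = 1/4; 3j²(1 1 2; -1 1 0) = Δ·Π!·Σ² = 1/30  (sign +1)
I_A²/I_B² = (1/10)/(1/30) = 3/1

3/1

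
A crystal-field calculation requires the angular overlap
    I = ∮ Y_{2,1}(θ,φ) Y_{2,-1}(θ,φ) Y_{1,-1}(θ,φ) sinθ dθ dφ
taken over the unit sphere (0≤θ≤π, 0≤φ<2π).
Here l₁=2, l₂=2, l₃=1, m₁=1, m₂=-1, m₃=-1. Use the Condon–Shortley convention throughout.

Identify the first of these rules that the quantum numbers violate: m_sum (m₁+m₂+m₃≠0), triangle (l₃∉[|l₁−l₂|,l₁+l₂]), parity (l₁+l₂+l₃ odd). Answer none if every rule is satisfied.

azimuthal sum: 1 − 1 − 1 = -1  ✗
0 ≤ 1 ≤ 4 (triangle on l)
L = 2 + 2 + 1 = 5 (odd)

m_sum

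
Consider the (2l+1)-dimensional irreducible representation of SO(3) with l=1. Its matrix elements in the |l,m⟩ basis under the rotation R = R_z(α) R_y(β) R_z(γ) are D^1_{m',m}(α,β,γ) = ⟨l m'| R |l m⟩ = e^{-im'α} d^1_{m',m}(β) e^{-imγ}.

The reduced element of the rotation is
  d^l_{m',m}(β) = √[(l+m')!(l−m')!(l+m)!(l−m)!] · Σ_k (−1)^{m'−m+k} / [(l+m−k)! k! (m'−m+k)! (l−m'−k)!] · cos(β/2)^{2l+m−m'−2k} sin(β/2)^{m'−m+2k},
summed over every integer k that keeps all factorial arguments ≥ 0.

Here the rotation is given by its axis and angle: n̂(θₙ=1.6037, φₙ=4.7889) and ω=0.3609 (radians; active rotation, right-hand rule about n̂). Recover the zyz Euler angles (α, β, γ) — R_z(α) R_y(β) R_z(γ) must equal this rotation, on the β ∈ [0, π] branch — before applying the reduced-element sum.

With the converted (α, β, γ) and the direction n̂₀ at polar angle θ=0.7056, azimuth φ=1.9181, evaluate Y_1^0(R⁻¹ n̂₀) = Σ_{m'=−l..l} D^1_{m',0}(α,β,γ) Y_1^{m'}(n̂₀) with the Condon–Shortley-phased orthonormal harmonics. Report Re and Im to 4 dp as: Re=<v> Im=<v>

Axis–angle → zyz. n̂ = (sinθₙcosφₙ, sinθₙsinφₙ, cosθₙ) = (+0.076395, -0.996535, -0.032898), ω = 0.3609.
R = I cosω + sinω [n̂]ₓ + (1−cosω) n̂n̂ᵀ gives
  R = [+0.935955, +0.006712, -0.352055; -0.016521, +0.999554, -0.024864; +0.351731, +0.029088, +0.935649]
β = atan2(√(R₁₃²+R₂₃²), R₃₃) = 0.360703; α = atan2(R₂₃, R₁₃) mod 2π = 3.212102; γ = atan2(R₃₂, −R₃₁) mod 2π = 3.059080
Need the full column D^1_{m',0} for m'=−1..1 at α=3.2121, β=0.3607, γ=3.0591.
cos(β/2)=0.983781, sin(β/2)=0.179375
d^1_{-1,0}: single k=1 term ⇒ +0.249560;  D = -0.248940-0.017582i
d^1_{0,0}: k∈[0..1] ⇒ +0.967825 -0.032175 = +0.935649;  D = +0.935649+0.000000i
d^1_{1,0}: single k=0 term ⇒ -0.249560;  D = +0.248940-0.017582i
Y_1^{m'}(θ=0.7056,φ=1.9181) and Σ D·Y over m':
  (-0.2489-0.0176i)·(-0.0763-0.2107i)  (+0.9356+0.0000i)·(+0.3719+0.0000i)  (+0.2489-0.0176i)·(+0.0763-0.2107i)
Y_1^0(R⁻¹ n̂) = +0.378560+0.000000i

Re=0.3786 Im=0.0000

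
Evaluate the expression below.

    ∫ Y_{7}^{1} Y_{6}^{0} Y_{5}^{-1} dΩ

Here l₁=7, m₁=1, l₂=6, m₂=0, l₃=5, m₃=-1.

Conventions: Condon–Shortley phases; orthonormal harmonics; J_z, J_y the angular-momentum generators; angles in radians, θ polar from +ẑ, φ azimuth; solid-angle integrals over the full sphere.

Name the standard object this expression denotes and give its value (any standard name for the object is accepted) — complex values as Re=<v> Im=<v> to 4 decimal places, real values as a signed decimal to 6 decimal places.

This is a Gaunt coefficient — the integral of a triple product of spherical harmonics over the sphere.
Rules hold: Σm=0, L=18 even, 1≤5≤13.
N = 15·13·11 = 2145
Δ = 8!·6!·4!/19! = 1/174594420
Racah Σ t=2..6: t=2:+1/4147200 t=3:−1/207360 t=4:+1/82944 t=5:−1/207360 t=6:+1/4147200 = 1/345600
⇒ 3j(7 6 5; 0 0 0)² = 420/46189, sgn -1
Racah Σ t=2..6: t=2:+1/1658880 t=3:−1/155520 t=4:+1/110592 t=5:−1/518400 t=6:+1/24883200 = 11/8294400
⇒ 3j(7 6 5; 1 0 -1)² = 11/4199, sgn +1
4πI² = N·(3j₀)²·(3jₘ)² = 69300/1356277
I = -1·√(0.0510958/4π) = -0.06376575

Gaunt coefficient, -0.063766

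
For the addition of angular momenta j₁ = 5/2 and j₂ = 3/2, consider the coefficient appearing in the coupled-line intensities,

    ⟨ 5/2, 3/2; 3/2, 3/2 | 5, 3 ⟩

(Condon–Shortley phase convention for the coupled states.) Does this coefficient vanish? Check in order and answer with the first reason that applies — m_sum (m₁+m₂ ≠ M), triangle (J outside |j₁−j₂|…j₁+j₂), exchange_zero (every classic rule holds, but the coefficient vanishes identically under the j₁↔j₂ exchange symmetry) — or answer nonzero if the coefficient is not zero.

m-sum: m₁+m₂ = 3/2+3/2 = 3, M = 3  ✓
triangle: need |j₁−j₂| ≤ J ≤ j₁+j₂, i.e. J ∈ [1, 4]; J = 5 is outside ✗ ⇒ coefficient is 0

triangle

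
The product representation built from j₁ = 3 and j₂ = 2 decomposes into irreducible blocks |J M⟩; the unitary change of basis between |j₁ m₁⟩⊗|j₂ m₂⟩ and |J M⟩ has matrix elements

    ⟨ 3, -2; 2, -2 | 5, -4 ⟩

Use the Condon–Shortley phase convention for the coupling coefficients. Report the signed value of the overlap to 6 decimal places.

+√(3/5) = +0.774597

triangle: 0!×6!×4!/11! = 17280/39916800
(j±m)!: 1!×5!×0!×4!×1!×9! = 1045094400
prefactor² = (2J+1)×Δ×N² = 4976640
  k=0: +1/(0!×0!×5!×0!×1!×4!) = 1/2880
Σ = 1/2880  ⇒  CG² = 4976640×(1/2880)² = 3/5
CG = +√(3/5) = +0.774597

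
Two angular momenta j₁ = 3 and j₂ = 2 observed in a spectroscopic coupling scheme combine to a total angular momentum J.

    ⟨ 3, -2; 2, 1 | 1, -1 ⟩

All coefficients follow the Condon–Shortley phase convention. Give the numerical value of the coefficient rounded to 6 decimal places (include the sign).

j₁+j₂−J=4  J+j₁−j₂=2  J−j₁+j₂=0  j₁+j₂+J+1=7
(j₁±m₁, j₂±m₂, J±M) = (1,5,3,1,0,2)
P² = 288/7
sum k=3..3:
  [3] −1/12 = -1/12
S = -1/12
C² = P²·S² = 2/7 ; C = -0.534522

-0.534522  (= −√(2/7))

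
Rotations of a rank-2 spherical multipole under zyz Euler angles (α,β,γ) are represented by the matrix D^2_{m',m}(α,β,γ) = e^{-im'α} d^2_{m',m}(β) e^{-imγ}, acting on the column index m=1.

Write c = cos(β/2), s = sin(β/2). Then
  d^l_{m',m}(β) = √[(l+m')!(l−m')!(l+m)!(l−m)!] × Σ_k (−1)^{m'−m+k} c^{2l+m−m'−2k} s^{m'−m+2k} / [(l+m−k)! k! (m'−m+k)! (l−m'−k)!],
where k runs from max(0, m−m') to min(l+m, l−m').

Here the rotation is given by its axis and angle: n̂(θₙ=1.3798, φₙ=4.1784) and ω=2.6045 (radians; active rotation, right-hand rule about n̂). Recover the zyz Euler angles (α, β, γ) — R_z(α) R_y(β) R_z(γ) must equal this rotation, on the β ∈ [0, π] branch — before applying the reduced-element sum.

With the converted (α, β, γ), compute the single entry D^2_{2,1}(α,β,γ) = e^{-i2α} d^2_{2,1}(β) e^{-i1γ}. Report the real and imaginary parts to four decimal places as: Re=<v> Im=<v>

Axis–angle → zyz. n̂ = (sinθₙcosφₙ, sinθₙsinφₙ, cosθₙ) = (-0.499716, -0.845131, +0.189837), ω = 2.6045.
R = I cosω + sinω [n̂]ₓ + (1−cosω) n̂n̂ᵀ gives
  R = [-0.394928, +0.688058, -0.608775; +0.882315, +0.468726, -0.042610; +0.256031, -0.553960, -0.792198]
β = atan2(√(R₁₃²+R₂₃²), R₃₃) = 2.485198; α = atan2(R₂₃, R₁₃) mod 2π = 3.211472; γ = atan2(R₃₂, −R₃₁) mod 2π = 4.279450
Split into d^2_{2,1}(β=2.4852) × two z-phases.
With c≡cos(β/2)=0.322337 and s≡sin(β/2)=0.946625, N=[24·1·6·1]^{1/2}=12.000000
k: max(0,(1)−(2))=0 … min(2+(1),2−(2))=0
  k=0: (−1)^1·12.0000/(6)·0.3223^3·0.9466^1 = -0.063407
d^2_{2,1}(2.4852) = -0.063407
Phases: e^{-i·(2)·3.2115}=+0.990250-0.139305i, e^{-i·(1)·4.2795}=-0.419540+0.907737i ⇒ D=+0.018325-0.060702i

Re=0.0183 Im=-0.0607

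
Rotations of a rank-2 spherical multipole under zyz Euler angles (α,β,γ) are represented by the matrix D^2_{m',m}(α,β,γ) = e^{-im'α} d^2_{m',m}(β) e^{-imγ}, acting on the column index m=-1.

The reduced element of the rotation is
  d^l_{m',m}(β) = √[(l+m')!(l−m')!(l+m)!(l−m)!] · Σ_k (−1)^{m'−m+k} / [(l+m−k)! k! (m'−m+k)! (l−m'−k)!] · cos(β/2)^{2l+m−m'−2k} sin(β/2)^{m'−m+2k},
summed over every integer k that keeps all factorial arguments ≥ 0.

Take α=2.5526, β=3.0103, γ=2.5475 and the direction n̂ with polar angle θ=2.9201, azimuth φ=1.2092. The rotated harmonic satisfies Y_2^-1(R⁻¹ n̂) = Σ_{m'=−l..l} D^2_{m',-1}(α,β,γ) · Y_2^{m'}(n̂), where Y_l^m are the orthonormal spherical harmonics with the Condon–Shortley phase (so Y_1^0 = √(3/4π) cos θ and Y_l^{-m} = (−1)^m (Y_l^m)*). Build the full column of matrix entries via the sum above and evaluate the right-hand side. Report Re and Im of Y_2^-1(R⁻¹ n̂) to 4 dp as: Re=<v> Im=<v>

Re=-0.1391 Im=-0.1003

Need the full column D^2_{m',-1} for m'=−2..2 at α=2.5526, β=3.0103, γ=2.5475.
cos(β/2)=0.065599, sin(β/2)=0.997846
d^2_{-2,-1}: single k=1 term ⇒ +0.000563;  D = +0.000113+0.000552i
d^2_{-1,-1}: k∈[0..1] ⇒ +0.000019 -0.012854 = -0.012836;  D = -0.004853+0.011883i
d^2_{0,-1}: k∈[0..1] ⇒ -0.000690 +0.159648 = +0.158958;  D = -0.131722+0.088978i
d^2_{1,-1}: k∈[0..1] ⇒ +0.012854 -0.991412 = -0.978558;  D = -0.978545+0.004991i
d^2_{2,-1}: single k=0 term ⇒ -0.130352;  D = +0.108756+0.071860i
Y_2^{m'}(θ=2.9201,φ=1.2092) and Σ D·Y over m':
  (+0.0001+0.0006i)·(-0.0140-0.0123i)  (-0.0049+0.0119i)·(-0.0586+0.1549i)  (-0.1317+0.0890i)·(+0.5851+0.0000i)  (-0.9785+0.0050i)·(+0.0586+0.1549i)  (+0.1088+0.0719i)·(-0.0140+0.0123i)
Y_2^-1(R⁻¹ n̂) = -0.139121-0.100307i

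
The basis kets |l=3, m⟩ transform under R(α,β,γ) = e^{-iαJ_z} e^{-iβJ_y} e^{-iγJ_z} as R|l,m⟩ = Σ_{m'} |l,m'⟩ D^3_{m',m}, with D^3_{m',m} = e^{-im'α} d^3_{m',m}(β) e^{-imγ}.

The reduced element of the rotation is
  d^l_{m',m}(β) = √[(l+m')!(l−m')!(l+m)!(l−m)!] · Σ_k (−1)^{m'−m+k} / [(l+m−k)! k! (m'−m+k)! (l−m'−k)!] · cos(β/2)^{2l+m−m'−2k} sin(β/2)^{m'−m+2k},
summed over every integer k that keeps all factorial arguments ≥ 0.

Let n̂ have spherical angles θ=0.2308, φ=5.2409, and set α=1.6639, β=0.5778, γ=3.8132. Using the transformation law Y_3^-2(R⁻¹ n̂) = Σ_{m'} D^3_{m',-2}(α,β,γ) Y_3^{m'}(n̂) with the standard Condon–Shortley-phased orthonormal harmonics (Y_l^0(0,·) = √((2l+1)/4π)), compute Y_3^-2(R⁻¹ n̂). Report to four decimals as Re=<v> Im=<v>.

Re=0.1742 Im=0.3194

Need the full column D^3_{m',-2} for m'=−3..3 at α=1.6639, β=0.5778, γ=3.8132.
cos(β/2)=0.958558, sin(β/2)=0.284898
d^3_{-3,-2}: single k=1 term ⇒ +0.564751;  D = +0.563995+0.029201i
d^3_{-2,-2}: k∈[0..1] ⇒ +0.775729 -0.342627 = +0.433101;  D = -0.017914-0.432731i
d^3_{-1,-2}: k∈[0..1] ⇒ -0.729090 +0.128811 = -0.600279;  D = +0.594859-0.080481i
d^3_{0,-2}: k∈[0..1] ⇒ +0.375329 -0.033155 = +0.342174;  D = +0.077202+0.333351i
d^3_{1,-2}: k∈[0..1] ⇒ -0.128811 +0.005689 = -0.123122;  D = -0.116845+0.038810i
d^3_{2,-2}: k∈[0..1] ⇒ +0.030267 -0.000535 = +0.029732;  D = -0.011955-0.027223i
d^3_{3,-2}: single k=0 term ⇒ -0.004407;  D = +0.003853-0.002139i
Y_3^{m'}(θ=0.2308,φ=5.2409) and Σ D·Y over m':
  (+0.5640+0.0292i)·(-0.0050+0.0001i)  (-0.0179-0.4327i)·(-0.0256+0.0453i)  (+0.5949-0.0805i)·(+0.1394+0.2387i)  (+0.0772+0.3334i)·(+0.6315+0.0000i)  (-0.1168+0.0388i)·(-0.1394+0.2387i)  (-0.0120-0.0272i)·(-0.0256-0.0453i)  (+0.0039-0.0021i)·(+0.0050+0.0001i)
Y_3^-2(R⁻¹ n̂) = +0.174234+0.319360i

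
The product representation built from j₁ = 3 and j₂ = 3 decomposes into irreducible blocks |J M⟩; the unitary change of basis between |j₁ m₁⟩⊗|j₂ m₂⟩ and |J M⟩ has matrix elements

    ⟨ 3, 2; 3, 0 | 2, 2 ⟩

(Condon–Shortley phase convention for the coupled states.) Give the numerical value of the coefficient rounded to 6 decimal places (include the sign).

j₁+j₂−J=4  J+j₁−j₂=2  J−j₁+j₂=2  j₁+j₂+J+1=9
(j₁±m₁, j₂±m₂, J±M) = (5,1,3,3,4,0)
P² = 960/7
sum k=1..1:
  [1] −1/24 = -1/24
S = -1/24
C² = P²·S² = 5/21 ; C = -0.487950

−√(5/21) ≈ -0.487950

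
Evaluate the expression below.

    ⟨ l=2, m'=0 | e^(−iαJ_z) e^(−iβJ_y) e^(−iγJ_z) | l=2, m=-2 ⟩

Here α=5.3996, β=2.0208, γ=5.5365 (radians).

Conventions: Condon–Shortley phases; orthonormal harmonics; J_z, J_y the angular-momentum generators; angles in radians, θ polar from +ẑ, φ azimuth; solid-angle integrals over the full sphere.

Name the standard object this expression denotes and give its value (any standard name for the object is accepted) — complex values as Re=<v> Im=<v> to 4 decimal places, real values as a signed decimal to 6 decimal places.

This is a Wigner D-matrix element — the rotation-matrix element ⟨l m'| R(α,β,γ) |l m⟩ in the angular-momentum basis.
D^2_{0,-2}(5.3996,2.0208,5.5365) = e^{-i·0·5.3996}·d^2_{0,-2}(2.0208)·e^{-i·-2·5.5365}. Compute d first:
With c≡cos(β/2)=0.531522 and s≡sin(β/2)=0.847045, N=[2·2·1·24]^{1/2}=9.797959
k∈{0} keeps every argument non-negative
  k=0: (−1)^2·9.7980/(4)·0.5315^2·0.8470^2 = +0.496513
d^2_{0,-2}(2.0208) = +0.496513
Phases: e^{-i·(0)·5.3996}=+1.000000+0.000000i, e^{-i·(-2)·5.5365}=+0.077348-0.997004i ⇒ D=+0.038404-0.495025i

Wigner D-matrix element, Re=0.0384 Im=-0.4950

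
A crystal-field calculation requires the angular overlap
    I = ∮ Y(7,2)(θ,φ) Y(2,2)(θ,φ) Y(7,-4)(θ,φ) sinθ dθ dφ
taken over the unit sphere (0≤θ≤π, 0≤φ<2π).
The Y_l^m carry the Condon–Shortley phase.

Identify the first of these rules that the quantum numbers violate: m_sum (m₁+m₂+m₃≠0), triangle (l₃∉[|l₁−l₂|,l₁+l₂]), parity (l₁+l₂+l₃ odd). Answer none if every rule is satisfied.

none

Σmᵢ = 0  ✓
l₃∈[|l₁−l₂|,l₁+l₂]=[5,9], have l₃=7  ✓
Σlᵢ = 16 ⇒ even  ✓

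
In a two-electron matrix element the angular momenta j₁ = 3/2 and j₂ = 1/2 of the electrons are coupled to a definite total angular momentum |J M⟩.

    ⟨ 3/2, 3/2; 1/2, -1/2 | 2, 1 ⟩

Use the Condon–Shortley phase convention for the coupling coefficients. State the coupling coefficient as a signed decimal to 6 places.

+0.500000

j₁+j₂−J=0  J+j₁−j₂=3  J−j₁+j₂=1  j₁+j₂+J+1=5
(j₁±m₁, j₂±m₂, J±M) = (3,0,0,1,3,1)
P² = 9
sum k=0..0:
  [0] +1/6 = 1/6
S = 1/6
C² = P²·S² = 1/4 ; C = +0.500000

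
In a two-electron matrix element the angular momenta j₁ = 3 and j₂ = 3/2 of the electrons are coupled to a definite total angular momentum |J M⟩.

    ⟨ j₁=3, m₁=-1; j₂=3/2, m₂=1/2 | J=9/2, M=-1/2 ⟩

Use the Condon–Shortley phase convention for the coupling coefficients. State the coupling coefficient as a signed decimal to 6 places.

+0.597614  (= +√(5/14))

triangle: 0!·6!·3!/10! = 4320/3628800
(j±m)!: 2!·4!·2!·1!·4!·5! = 276480
prefactor² = (2J+1)·Δ·N² = 23040/7
  k=0: +1/(0!·0!·4!·2!·2!·1!) = 1/96
Σ = 1/96  ⇒  CG² = 23040/7·(1/96)² = 5/14
CG = +√(5/14) = +0.597614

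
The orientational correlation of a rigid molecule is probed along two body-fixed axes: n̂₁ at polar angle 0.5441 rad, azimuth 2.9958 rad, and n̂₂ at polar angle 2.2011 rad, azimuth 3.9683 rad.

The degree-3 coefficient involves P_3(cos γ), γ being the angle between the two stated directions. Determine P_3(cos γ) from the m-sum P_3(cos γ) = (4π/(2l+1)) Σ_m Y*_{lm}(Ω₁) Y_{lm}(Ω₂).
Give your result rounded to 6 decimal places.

0.354592

Expand P_3 via completeness: Σ_{m} conj(Y_{3,m}) at Ω₁ times Y_{3,m} at Ω₂ —
  m=-3: (-0.05242 + 0.02451j) × (0.17357 + 0.13512j) = -0.01241 - 0.00283j  (running Σ = -0.01241 - 0.00283j)
  m=-2: (0.22441 - 0.06736j) × (0.03244 + 0.39176j) = 0.03367 + 0.08573j  (running Σ = 0.02126 + 0.08290j)
  m=-1: (-0.44031 + 0.06465j) × (-0.13031 + 0.14154j) = 0.04822 - 0.07075j  (running Σ = 0.06948 + 0.01216j)
  m=0: (0.21079 + 0.00000j) × (0.27781 + 0.00000j) = 0.05856 + 0.00000j  (running Σ = 0.12804 + 0.01216j)
  m=1: (0.44031 + 0.06465j) × (0.13031 + 0.14154j) = 0.04822 + 0.07075j  (running Σ = 0.17627 + 0.08290j)
  m=2: (0.22441 + 0.06736j) × (0.03244 - 0.39176j) = 0.03367 - 0.08573j  (running Σ = 0.20993 - 0.00283j)
  m=3: (0.05242 + 0.02451j) × (-0.17357 + 0.13512j) = -0.01241 + 0.00283j  (running Σ = 0.19752 - 0.00000j)
Total Σ_m = 0.19752 - 0.00000j. Multiply by 1.795196: 0.35459 - 0.00000j. P_3(cos γ) = 0.354592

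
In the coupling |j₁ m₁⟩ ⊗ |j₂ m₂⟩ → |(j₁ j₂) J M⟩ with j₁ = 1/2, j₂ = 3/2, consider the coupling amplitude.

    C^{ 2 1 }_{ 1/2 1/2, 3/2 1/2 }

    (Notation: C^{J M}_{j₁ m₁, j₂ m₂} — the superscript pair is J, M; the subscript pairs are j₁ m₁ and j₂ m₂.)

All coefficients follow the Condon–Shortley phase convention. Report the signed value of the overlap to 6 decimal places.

j₁+j₂−J=0  J+j₁−j₂=1  J−j₁+j₂=3  j₁+j₂+J+1=5
(j₁±m₁, j₂±m₂, J±M) = (1,0,2,1,3,1)
P² = 3
sum k=0..0:
  [0] +1/2 = 1/2
S = 1/2
C² = P²·S² = 3/4 ; C = +0.866025

+√(3/4) = +0.866025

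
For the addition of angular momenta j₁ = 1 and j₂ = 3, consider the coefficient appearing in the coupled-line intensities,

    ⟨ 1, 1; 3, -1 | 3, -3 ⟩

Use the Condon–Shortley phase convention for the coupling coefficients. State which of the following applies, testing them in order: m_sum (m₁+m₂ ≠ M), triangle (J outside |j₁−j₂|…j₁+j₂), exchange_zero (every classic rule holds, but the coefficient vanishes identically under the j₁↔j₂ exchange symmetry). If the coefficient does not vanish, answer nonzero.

m-sum: m₁+m₂ = 1+(-1) = 0, M = -3  ✗ ⇒ coefficient is 0

m_sum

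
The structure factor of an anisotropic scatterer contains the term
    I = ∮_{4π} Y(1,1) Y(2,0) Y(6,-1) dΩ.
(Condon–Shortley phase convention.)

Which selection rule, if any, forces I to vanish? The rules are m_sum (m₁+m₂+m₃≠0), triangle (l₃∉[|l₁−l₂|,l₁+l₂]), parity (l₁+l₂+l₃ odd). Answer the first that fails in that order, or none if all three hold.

triangle

m₁+m₂+m₃ = 1 + 0 − 1 = 0  ✓
triangle: need |l₁−l₂| ≤ l₃ ≤ l₁+l₂ = [1,3]; l₃=6 is outside  ✗
parity: l₁+l₂+l₃ = 9 is odd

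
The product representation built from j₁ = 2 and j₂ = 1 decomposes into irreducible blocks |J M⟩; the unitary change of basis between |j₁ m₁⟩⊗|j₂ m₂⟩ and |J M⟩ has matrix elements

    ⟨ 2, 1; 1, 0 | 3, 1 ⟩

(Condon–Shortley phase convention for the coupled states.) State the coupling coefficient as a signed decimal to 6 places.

√[7·0!4!2!/7! · 3!1!1!1!4!2!] = √(96/5)
  +(−1)^0/∏(0,0,1,1,3,1)! = 1/6  (running 1/6)
⟨..|..⟩ = √(96/5)·(1/6) = +0.730297

+√(8/15) = +0.730297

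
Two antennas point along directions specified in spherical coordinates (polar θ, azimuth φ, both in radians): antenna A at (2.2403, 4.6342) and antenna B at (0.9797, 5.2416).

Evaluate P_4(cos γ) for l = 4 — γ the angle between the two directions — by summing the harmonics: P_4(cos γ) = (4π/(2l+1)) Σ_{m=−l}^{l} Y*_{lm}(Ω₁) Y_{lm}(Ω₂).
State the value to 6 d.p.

Term-by-term m-sum for l=4 (normalisation 4π/9 = 1.396263):
  m=-4: (0.15918 - 0.05148j) × (-0.10924 - 0.17976j) = -0.02664 - 0.02299j  (running Σ = -0.02664 - 0.02299j)
  m=-3: (-0.08704 - 0.36425j) × (-0.39925 + 0.00672j) = 0.03720 + 0.14484j  (running Σ = 0.01056 + 0.12185j)
  m=-2: (-0.34458 + 0.05433j) × (-0.13273 + 0.23597j) = 0.03292 - 0.08852j  (running Σ = 0.04347 + 0.03333j)
  m=-1: (-0.00547 - 0.06978j) × (-0.09130 - 0.15611j) = -0.01039 + 0.00722j  (running Σ = 0.03308 + 0.04055j)
  m=0: (-0.35571 + 0.00000j) × (-0.31112 + 0.00000j) = 0.11067 + 0.00000j  (running Σ = 0.14375 + 0.04055j)
  m=1: (0.00547 - 0.06978j) × (0.09130 - 0.15611j) = -0.01039 - 0.00722j  (running Σ = 0.13336 + 0.03333j)
  m=2: (-0.34458 - 0.05433j) × (-0.13273 - 0.23597j) = 0.03292 + 0.08852j  (running Σ = 0.16627 + 0.12185j)
  m=3: (0.08704 - 0.36425j) × (0.39925 + 0.00672j) = 0.03720 - 0.14484j  (running Σ = 0.20347 - 0.02299j)
  m=4: (0.15918 + 0.05148j) × (-0.10924 + 0.17976j) = -0.02664 + 0.02299j  (running Σ = 0.17683 - 0.00000j)
Accumulated sum 0.17683 - 0.00000j; after 4π/(2l+1) scaling, 0.24690 - 0.00000j ⇒ P_4 = 0.246903

0.246903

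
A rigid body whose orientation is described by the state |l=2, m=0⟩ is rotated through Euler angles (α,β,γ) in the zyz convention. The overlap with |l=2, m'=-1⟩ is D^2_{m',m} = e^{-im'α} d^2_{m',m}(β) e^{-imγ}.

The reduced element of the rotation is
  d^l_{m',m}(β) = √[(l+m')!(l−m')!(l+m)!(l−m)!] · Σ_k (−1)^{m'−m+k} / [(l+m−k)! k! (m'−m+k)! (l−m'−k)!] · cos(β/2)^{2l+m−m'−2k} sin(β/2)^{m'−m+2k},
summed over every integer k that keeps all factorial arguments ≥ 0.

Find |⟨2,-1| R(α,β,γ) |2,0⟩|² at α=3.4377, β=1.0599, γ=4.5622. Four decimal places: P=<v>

D^2_{-1,0}(3.4377,1.0599,4.5622) = e^{-i·-1·3.4377}·d^2_{-1,0}(1.0599)·e^{-i·0·4.5622}. Compute d first:
With c≡cos(β/2)=0.862832 and s≡sin(β/2)=0.505490, N=[1·6·2·2]^{1/2}=4.898979
The bounds max(0,m−m')=1 and min(l+m,l−m')=2 give 2 terms
  k=1: (−1)^0·4.8990/(2)·0.8628^3·0.5055^1 = +0.795367
  k=2: (−1)^1·4.8990/(2)·0.8628^1·0.5055^3 = -0.272986
d^2_{-1,0}(1.0599) = +0.795367 -0.272986 = +0.522381
|D^2_{-1,0}|² = |d^2_{-1,0}(β)|² = (+0.522381)² = 0.272882 (the z-rotation phases have unit modulus)

P=0.2729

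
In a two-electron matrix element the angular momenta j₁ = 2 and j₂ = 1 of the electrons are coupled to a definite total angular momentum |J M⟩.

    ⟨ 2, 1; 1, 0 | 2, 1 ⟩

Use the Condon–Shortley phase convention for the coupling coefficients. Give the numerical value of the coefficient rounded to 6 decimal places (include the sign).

+√(1/6) ≈ +0.408248

triangle: 1!×3!×1!/6! = 6/720
(j±m)!: 3!×1!×1!×1!×3!×1! = 36
prefactor² = (2J+1)×Δ×N² = 3/2
  k=0: +1/(0!×1!×1!×1!×2!×0!) = 1/2
  k=1: −1/(1!×0!×0!×0!×3!×1!) = -1/6
Σ = 1/3  ⇒  CG² = 3/2×(1/3)² = 1/6
CG = +√(1/6) = +0.408248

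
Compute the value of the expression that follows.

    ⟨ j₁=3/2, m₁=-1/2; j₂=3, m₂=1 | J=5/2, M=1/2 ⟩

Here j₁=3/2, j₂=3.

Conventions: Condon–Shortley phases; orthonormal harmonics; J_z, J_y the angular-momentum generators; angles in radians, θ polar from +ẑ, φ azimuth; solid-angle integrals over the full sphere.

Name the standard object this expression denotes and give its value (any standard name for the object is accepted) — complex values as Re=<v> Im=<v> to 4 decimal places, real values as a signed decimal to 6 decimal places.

This is a Clebsch–Gordan (vector-coupling) coefficient.
j₁+j₂−J=2  J+j₁−j₂=1  J−j₁+j₂=4  j₁+j₂+J+1=8
(j₁±m₁, j₂±m₂, J±M) = (1,2,4,2,3,2)
P² = 288/35
sum k=1..2:
  [1] −1/6 = -1/6
  [2] +1/8 = 1/8
S = -1/24
C² = P²·S² = 1/70 ; C = -0.119523

Clebsch–Gordan coefficient, −√(1/70) ≈ -0.119523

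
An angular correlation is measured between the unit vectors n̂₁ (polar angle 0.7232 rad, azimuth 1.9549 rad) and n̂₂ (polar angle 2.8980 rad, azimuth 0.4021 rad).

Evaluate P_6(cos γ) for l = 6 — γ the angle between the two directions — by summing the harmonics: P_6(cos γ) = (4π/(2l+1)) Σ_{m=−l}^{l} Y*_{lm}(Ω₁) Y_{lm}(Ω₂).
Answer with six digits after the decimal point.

Expand P_6 via completeness: Σ_{m} conj(Y_{6,m}) at Ω₁ times Y_{6,m} at Ω₂ —
  m=-6: (+0.027178-0.030137i) × (-0.000071-0.000063i) = -0.000004+0.000000i  (running Σ = -0.000004+0.000000i)
  m=-5: (-0.149613-0.054566i) × (+0.000564+0.001199i) = -0.000019-0.000210i  (running Σ = -0.000023-0.000210i)
  m=-4: (+0.012191+0.354447i) × (-0.000425-0.011293i) = +0.003998-0.000288i  (running Σ = +0.003975-0.000498i)
  m=-3: (+0.411569-0.183048i) × (-0.023272+0.060993i) = +0.001587+0.029363i  (running Σ = +0.005562+0.028865i)
  m=-2: (-0.134134-0.129600i) × (+0.175057-0.181767i) = -0.047038+0.001694i  (running Σ = -0.041476+0.030558i)
  m=-1: (+0.110055-0.272292i) × (-0.533988+0.227090i) = +0.003067+0.170393i  (running Σ = -0.038410+0.200952i)
  m=0: (-0.284695-0.000000i) × (+0.474268+0.000000i) = -0.135022-0.000000i  (running Σ = -0.173431+0.200952i)
  m=1: (-0.110055-0.272292i) × (+0.533988+0.227090i) = +0.003067-0.170393i  (running Σ = -0.170364+0.030558i)
  m=2: (-0.134134+0.129600i) × (+0.175057+0.181767i) = -0.047038-0.001694i  (running Σ = -0.217403+0.028865i)
  m=3: (-0.411569-0.183048i) × (+0.023272+0.060993i) = +0.001587-0.029363i  (running Σ = -0.215816-0.000498i)
  m=4: (+0.012191-0.354447i) × (-0.000425+0.011293i) = +0.003998+0.000288i  (running Σ = -0.211818-0.000210i)
  m=5: (+0.149613-0.054566i) × (-0.000564+0.001199i) = -0.000019+0.000210i  (running Σ = -0.211837+0.000000i)
  m=6: (+0.027178+0.030137i) × (-0.000071+0.000063i) = -0.000004-0.000000i  (running Σ = -0.211841+0.000000i)
Accumulated sum -0.211841+0.000000i; after 4π/(2l+1) scaling, -0.204775+0.000000i ⇒ P_6 = -0.204775

-0.204775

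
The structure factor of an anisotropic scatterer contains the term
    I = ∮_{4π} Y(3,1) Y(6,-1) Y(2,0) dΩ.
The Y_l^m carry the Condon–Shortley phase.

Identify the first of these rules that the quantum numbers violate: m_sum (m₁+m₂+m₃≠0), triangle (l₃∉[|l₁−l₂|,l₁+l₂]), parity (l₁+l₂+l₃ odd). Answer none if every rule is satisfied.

triangle

m₁+m₂+m₃ = 1 − 1 + 0 = 0  ✓
triangle: need |l₁−l₂| ≤ l₃ ≤ l₁+l₂ = [3,9]; l₃=2 is outside  ✗
parity: l₁+l₂+l₃ = 11 is odd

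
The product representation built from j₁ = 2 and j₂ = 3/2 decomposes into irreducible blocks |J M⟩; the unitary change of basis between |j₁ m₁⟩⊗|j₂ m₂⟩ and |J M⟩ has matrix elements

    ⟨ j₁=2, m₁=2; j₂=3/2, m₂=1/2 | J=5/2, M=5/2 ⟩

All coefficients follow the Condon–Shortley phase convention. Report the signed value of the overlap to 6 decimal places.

triangle: 1!·3!·2!/7! = 12/5040
(j±m)!: 4!·0!·2!·1!·5!·0! = 5760
prefactor² = (2J+1)·Δ·N² = 576/7
  k=0: +1/(0!·1!·0!·2!·3!·0!) = 1/12
Σ = 1/12  ⇒  CG² = 576/7·(1/12)² = 4/7
CG = +√(4/7) = +0.755929

+0.755929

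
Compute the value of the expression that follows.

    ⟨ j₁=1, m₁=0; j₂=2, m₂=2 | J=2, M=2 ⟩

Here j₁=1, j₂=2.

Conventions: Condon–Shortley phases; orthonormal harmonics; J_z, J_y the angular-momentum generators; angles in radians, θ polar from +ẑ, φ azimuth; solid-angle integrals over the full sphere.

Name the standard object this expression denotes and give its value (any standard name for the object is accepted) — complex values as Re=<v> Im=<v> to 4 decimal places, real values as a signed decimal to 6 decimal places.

Clebsch–Gordan coefficient, −√(2/3) ≈ -0.816497

This is a Clebsch–Gordan (vector-coupling) coefficient.
√[5·1!1!3!/6! · 1!1!4!0!4!0!] = √(24)
  +(−1)^1/∏(1,0,0,3,1,0)! = -1/6  (running -1/6)
⟨..|..⟩ = √(24)·(-1/6) = -0.816497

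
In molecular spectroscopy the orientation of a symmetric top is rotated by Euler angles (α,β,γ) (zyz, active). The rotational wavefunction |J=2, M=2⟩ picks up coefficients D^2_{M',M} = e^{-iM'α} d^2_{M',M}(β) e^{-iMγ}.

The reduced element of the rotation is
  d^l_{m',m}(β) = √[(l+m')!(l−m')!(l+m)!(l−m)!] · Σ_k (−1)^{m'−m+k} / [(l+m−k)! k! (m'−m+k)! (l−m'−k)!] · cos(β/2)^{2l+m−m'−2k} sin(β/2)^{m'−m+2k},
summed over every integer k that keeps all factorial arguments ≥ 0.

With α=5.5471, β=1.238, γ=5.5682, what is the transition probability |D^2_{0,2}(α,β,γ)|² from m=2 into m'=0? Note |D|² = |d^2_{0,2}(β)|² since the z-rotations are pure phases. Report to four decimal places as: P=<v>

Split into d^2_{0,2}(β=1.2380) × two z-phases.
With c≡cos(β/2)=0.814459 and s≡sin(β/2)=0.580221, N=[2·2·24·1]^{1/2}=9.797959
k: max(0,(2)−(0))=2 … min(2+(2),2−(0))=2
  k=2: (−1)^0·9.7980/(4)·0.8145^2·0.5802^2 = +0.547017
d^2_{0,2}(1.2380) = +0.547017
|D^2_{0,2}|² = |d^2_{0,2}(β)|² = (+0.547017)² = 0.299228 (the z-rotation phases have unit modulus)

P=0.2992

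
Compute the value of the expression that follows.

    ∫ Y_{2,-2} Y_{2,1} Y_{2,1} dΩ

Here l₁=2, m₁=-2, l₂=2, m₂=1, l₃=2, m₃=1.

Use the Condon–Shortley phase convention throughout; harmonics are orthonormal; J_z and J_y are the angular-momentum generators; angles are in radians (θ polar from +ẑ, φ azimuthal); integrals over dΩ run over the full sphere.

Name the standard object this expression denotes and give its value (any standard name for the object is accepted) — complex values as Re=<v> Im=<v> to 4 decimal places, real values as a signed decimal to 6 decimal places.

This is a Gaunt coefficient — the integral of a triple product of spherical harmonics over the sphere.
Rules hold: Σm=0, L=6 even, 0≤2≤4.
N = 5·5·5 = 125
Δ = 2!·2!·2!/7! = 1/630
Racah Σ t=0..2: t=0:+1/8 t=1:−1/1 t=2:+1/8 = -3/4
⇒ 3j(2 2 2; 0 0 0)² = 2/35, sgn -1
Racah Σ t=2..2: t=2:+1/4 = 1/4
⇒ 3j(2 2 2; -2 1 1)² = 3/35, sgn -1
4πI² = N·(3j₀)²·(3jₘ)² = 30/49
I = +1·√(0.612245/4π) = 0.22072812

Gaunt coefficient, +0.220728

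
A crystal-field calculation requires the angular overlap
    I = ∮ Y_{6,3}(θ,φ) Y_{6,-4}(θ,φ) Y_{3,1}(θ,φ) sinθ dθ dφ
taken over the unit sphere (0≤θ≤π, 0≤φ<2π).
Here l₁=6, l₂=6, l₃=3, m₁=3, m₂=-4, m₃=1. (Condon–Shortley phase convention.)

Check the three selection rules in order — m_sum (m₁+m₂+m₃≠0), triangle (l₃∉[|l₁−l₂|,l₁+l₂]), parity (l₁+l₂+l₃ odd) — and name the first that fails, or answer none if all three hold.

parity

Σmᵢ = 0  ✓
l₃∈[|l₁−l₂|,l₁+l₂]=[0,12], have l₃=3  ✓
Σlᵢ = 15 ⇒ odd  ✗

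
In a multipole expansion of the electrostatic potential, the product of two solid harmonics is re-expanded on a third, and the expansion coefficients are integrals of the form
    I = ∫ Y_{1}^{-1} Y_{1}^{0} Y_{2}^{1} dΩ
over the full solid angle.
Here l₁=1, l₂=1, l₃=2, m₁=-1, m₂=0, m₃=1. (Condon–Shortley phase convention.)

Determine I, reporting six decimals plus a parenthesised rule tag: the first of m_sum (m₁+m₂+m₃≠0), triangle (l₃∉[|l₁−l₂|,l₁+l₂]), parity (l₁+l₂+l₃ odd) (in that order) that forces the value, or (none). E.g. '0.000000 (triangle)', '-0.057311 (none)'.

m-sum 0 ✓  L=4 even ✓  0≤2≤2 ✓
Π(2lᵢ+1) = 3×3×5 = 45
triangle coeff Δ(1,1,2) = 1/30
Σ_t [0,0]: t=0:+1/1 = 1/1
(3j)²=2/15 [(1 1 2; 0 0 0)], sign=+1
Σ_t [0,0]: t=0:+1/2 = 1/2
(3j)²=1/10 [(1 1 2; -1 0 1)], sign=-1
⇒ 4πI² = 3/5
I = (-1)√(3/5/(4π)) = -0.21850969
No selection rule forces the value: the integral is nonzero (none).

-0.218510 (none)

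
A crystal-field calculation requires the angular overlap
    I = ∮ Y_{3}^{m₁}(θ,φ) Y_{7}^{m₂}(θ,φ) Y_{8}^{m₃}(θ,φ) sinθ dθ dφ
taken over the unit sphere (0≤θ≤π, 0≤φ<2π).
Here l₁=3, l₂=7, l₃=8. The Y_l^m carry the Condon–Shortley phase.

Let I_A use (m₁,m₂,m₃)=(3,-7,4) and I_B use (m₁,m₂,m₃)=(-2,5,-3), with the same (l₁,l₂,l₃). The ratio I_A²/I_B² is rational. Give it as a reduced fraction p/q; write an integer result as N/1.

91/4000

Shared (l₁,l₂,l₃)=(3,7,8): N and (l;000)² cancel in I_A²/I_B².
A: Δ = 2!·4!·12!/19! = 1/5290740; Racah Σ t=0..0: t=0:+1/22992076800 = 1/22992076800; ⇒ 3j(3 7 8; 3 -7 4)² = 1/3876, sgn +1
B: Δ = 2!·4!·12!/19! = 1/5290740; Racah Σ t=1..2: t=1:−1/958003200 t=2:+1/87091200 = 1/95800320; ⇒ 3j(3 7 8; -2 5 -3)² = 1000/88179, sgn -1
I_A²/I_B² = (1/3876)/(1000/88179) = 91/4000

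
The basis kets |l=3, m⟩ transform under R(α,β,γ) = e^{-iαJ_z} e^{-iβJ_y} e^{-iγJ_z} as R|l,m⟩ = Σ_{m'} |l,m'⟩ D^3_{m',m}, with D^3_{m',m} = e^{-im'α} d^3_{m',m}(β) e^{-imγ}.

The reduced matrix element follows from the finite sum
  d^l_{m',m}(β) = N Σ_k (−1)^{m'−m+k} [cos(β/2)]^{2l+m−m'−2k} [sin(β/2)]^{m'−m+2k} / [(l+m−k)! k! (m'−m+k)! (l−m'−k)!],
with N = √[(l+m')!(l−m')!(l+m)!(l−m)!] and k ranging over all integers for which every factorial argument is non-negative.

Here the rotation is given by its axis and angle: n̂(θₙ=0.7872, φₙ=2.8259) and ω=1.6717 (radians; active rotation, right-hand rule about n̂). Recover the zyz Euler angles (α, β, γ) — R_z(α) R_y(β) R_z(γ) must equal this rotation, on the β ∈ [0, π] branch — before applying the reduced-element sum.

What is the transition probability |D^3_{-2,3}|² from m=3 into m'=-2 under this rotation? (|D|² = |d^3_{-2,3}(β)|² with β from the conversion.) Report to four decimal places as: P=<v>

P=0.0070

Axis–angle → zyz. n̂ = (sinθₙcosφₙ, sinθₙsinφₙ, cosθₙ) = (-0.673373, +0.219934, +0.705832), ω = 1.6717.
R = I cosω + sinω [n̂]ₓ + (1−cosω) n̂n̂ᵀ gives
  R = [+0.398373, -0.865257, -0.304349; +0.539225, -0.047489, +0.840821; -0.741980, -0.499074, +0.447650]
β = atan2(√(R₁₃²+R₂₃²), R₃₃) = 1.106660; α = atan2(R₂₃, R₁₃) mod 2π = 1.918092; γ = atan2(R₃₂, −R₃₁) mod 2π = 5.691070
First d^3_{-2,3}(β=1.1067), then the phase factors e^{-i(-2)α} and e^{-i(3)γ}:
c=cos(1.106660/2)=0.850779, s=sin(1.106660/2)=0.525523; N=√[1·120·720·1]=293.938769
Admissible k: 5..5 (factorial args all ≥0)
  k=5: (−1)^0·293.9388/(120)·0.8508^1·0.5255^5 = +0.083532
d^3_{-2,3}(1.1067) = +0.083532
|D^3_{-2,3}|² = |d^3_{-2,3}(β)|² = (+0.083532)² = 0.006978 (the z-rotation phases have unit modulus)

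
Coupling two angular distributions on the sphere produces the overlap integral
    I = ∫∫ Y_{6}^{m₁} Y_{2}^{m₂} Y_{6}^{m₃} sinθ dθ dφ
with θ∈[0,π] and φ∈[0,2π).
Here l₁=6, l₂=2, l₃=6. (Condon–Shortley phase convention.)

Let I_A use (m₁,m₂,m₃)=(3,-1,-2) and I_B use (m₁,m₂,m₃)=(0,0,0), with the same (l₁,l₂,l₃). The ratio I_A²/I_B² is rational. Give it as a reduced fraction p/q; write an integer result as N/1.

Same 6,2,6: normalisation and zero-m 3j drop out of the ratio.
A: Δ: 2! 10! 2! / 15! → 1/90090; sum: t=0:+1/60480 t=1:−1/161280 = 1/96768; 3j²(6 2 6; 3 -1 -2) = Δ·Π!·Σ² = 15/1001  (sign +1)
B: Δ: 2! 10! 2! / 15! → 1/90090; sum: t=0:+1/69120 t=1:−1/14400 t=2:+1/69120 = -7/172800; 3j²(6 2 6; 0 0 0) = Δ·Π!·Σ² = 14/715  (sign -1)
I_A²/I_B² = (15/1001)/(14/715) = 75/98

75/98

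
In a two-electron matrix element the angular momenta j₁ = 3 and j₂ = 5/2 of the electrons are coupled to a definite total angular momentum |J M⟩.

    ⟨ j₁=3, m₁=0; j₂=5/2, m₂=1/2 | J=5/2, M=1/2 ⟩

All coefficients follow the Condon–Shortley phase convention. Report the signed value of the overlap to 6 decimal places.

√[6·3!3!2!/9! · 3!3!3!2!3!2!] = √(216/35)
  +(−1)^1/∏(1,2,2,2,1,0)! = -1/8  (running -1/8)
  +(−1)^2/∏(2,1,1,1,2,1)! = 1/4  (running 1/8)
  +(−1)^3/∏(3,0,0,0,3,2)! = -1/72  (running 1/9)
⟨..|..⟩ = √(216/35)·(1/9) = +0.276026

+0.276026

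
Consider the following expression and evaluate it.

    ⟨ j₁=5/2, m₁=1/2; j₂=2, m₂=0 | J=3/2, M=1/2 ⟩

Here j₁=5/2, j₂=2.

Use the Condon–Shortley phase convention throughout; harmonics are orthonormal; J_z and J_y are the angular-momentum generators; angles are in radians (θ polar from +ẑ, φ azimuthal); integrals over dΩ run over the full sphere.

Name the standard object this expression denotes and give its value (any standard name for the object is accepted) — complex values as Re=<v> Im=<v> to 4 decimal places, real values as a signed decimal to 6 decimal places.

This is a Clebsch–Gordan (vector-coupling) coefficient.
j₁+j₂−J=3  J+j₁−j₂=2  J−j₁+j₂=1  j₁+j₂+J+1=7
(j₁±m₁, j₂±m₂, J±M) = (3,2,2,2,2,1)
P² = 32/35
sum k=1..2:
  [1] −1/2 = -1/2
  [2] +1/4 = 1/4
S = -1/4
C² = P²·S² = 2/35 ; C = -0.239046

Clebsch–Gordan coefficient, −√(2/35) ≈ -0.239046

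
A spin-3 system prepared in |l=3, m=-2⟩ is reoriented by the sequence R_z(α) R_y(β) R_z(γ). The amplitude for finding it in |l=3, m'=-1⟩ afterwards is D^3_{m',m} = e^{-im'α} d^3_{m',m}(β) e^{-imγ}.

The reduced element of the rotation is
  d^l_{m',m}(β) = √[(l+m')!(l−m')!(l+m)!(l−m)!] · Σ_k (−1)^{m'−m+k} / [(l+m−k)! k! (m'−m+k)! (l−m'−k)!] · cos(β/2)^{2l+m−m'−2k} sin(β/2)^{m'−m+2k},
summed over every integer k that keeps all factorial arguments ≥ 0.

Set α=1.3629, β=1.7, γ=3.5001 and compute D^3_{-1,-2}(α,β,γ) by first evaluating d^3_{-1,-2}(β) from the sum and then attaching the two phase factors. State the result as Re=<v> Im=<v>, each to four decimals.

Re=-0.2308 Im=0.4134

Split into d^3_{-1,-2}(β=1.7000) × two z-phases.
Half-angle: c=0.659983, s=0.751280. N=√(2·24·1·120)=75.894664
k∈{0,1} keeps every argument non-negative
  k=0: (−1)^1·75.8947/(24)·0.6600^5·0.7513^1 = -0.297486
  k=1: (−1)^2·75.8947/(12)·0.6600^3·0.7513^3 = +0.770965
d^3_{-1,-2}(1.7000) = -0.297486 +0.770965 = +0.473479
D = (+0.206402+0.978467i)·(+0.473479)·(+0.753771+0.657137i) = -0.230777+0.413430i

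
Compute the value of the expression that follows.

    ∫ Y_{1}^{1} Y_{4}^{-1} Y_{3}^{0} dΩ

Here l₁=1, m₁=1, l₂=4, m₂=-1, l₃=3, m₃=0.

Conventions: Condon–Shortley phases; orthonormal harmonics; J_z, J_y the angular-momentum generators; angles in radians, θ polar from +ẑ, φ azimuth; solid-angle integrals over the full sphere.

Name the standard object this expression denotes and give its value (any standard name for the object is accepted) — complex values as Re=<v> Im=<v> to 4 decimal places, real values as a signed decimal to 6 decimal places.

This is a Gaunt coefficient — the integral of a triple product of spherical harmonics over the sphere.
Rules hold: Σm=0, L=8 even, 3≤3≤5.
N = 3·9·7 = 189
Δ = 2!·0!·6!/9! = 1/252
Racah Σ t=1..1: t=1:−1/36 = -1/36
⇒ 3j(1 4 3; 0 0 0)² = 4/63, sgn +1
Racah Σ t=0..0: t=0:+1/72 = 1/72
⇒ 3j(1 4 3; 1 -1 0)² = 5/126, sgn -1
4πI² = N·(3j₀)²·(3jₘ)² = 10/21
I = -1·√(0.47619/4π) = -0.19466390

Gaunt coefficient, -0.194664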